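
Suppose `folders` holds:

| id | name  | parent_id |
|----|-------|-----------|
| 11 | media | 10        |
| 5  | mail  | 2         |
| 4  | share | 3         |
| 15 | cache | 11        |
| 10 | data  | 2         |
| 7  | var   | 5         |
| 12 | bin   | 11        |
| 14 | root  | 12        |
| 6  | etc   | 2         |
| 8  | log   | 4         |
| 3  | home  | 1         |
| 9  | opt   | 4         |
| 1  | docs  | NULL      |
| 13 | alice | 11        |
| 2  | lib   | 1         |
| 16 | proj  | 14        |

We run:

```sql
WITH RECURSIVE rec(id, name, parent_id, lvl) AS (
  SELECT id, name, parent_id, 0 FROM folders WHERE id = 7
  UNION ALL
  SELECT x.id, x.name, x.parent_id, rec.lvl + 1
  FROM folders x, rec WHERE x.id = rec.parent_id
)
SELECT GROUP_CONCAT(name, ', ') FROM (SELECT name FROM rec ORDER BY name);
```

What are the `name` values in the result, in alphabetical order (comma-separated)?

docs, lib, mail, var

Base: id=7 (var), parent_id=5, lvl 0.
Iteration 1: join on id=5 -> mail (id 5, parent_id=2, lvl 1).
Iteration 2: join on id=2 -> lib (id 2, parent_id=1, lvl 2).
Iteration 3: join on id=1 -> docs (id 1, parent_id=NULL, lvl 3).
Iteration 4: parent_id is NULL; no match; recursion stops.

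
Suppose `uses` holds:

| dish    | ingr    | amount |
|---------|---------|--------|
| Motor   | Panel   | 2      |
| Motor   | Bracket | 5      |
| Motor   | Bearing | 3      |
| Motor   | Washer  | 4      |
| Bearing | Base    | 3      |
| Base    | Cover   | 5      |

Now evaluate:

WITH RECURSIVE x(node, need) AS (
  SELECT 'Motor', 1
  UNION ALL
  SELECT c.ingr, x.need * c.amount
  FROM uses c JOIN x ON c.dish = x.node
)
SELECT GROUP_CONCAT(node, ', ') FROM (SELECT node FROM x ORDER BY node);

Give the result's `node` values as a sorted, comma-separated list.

Base, Bearing, Bracket, Cover, Motor, Panel, Washer

Base: (Motor, need=1).
Iteration 1: components of {Motor} -> Bearing = 1*3 = 3, Bracket = 1*5 = 5, Panel = 1*2 = 2, Washer = 1*4 = 4.
Iteration 2: components of {Bearing,Bracket,Panel,Washer} -> Base = 3*3 = 9.
Iteration 3: components of {Base} -> Cover = 9*5 = 45.
Iteration 4: no further components; recursion stops.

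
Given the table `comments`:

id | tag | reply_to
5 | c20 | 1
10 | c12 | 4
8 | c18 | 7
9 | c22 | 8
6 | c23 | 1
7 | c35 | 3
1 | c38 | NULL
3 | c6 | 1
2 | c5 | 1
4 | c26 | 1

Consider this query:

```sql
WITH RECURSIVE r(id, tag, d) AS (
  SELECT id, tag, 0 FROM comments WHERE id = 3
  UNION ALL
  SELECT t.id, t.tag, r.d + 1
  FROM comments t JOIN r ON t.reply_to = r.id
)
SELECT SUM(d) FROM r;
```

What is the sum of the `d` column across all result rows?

Base: id=3 (c6) at d 0.
Iteration 1: rows with reply_to in {3} -> c35 (id 7, d 1).
Iteration 2: rows with reply_to in {7} -> c18 (id 8, d 2).
Iteration 3: rows with reply_to in {8} -> c22 (id 9, d 3).
Iteration 4: no rows with reply_to in {9}; recursion stops.
SUM(d) = 0 + 1 + 2 + 3 = 6.

6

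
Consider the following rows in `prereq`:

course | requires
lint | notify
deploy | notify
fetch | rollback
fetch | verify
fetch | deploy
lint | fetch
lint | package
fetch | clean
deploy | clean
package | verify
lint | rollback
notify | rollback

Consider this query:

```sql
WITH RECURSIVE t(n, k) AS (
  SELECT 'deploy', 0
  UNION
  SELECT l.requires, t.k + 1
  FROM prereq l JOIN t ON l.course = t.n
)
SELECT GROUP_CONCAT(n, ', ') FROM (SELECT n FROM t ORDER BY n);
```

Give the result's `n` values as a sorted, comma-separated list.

clean, deploy, notify, rollback

Base: (deploy, k=0).
Iteration 1: edges from {deploy} -> (clean, k=1), (notify, k=1).
Iteration 2: edges from {clean,notify} -> (rollback, k=2).
Iteration 3: no outgoing edges from {rollback}; recursion stops.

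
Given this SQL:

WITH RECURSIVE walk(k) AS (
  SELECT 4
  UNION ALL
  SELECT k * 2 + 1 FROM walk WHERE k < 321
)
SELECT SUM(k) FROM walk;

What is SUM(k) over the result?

Base: k=4.
Iteration 1: 4 < 321 holds -> k = 4 * 2 + 1 = 9.
Iteration 2: 9 < 321 holds -> k = 9 * 2 + 1 = 19.
Iteration 3: 19 < 321 holds -> k = 19 * 2 + 1 = 39.
Iteration 4: 39 < 321 holds -> k = 39 * 2 + 1 = 79.
Iteration 5: 79 < 321 holds -> k = 79 * 2 + 1 = 159.
Iteration 6: 159 < 321 holds -> k = 159 * 2 + 1 = 319.
Iteration 7: 319 < 321 holds -> k = 319 * 2 + 1 = 639.
Iteration 8: 639 < 321 fails; recursion stops.
SUM(k) = 4 + 9 + 19 + 39 + 79 + 159 + 319 + 639 = 1267.

1267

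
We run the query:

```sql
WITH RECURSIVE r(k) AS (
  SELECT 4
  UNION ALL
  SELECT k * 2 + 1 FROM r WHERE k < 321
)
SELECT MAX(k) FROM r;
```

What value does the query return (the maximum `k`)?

Base: k=4.
Iteration 1: 4 < 321 holds -> k = 4 * 2 + 1 = 9.
Iteration 2: 9 < 321 holds -> k = 9 * 2 + 1 = 19.
Iteration 3: 19 < 321 holds -> k = 19 * 2 + 1 = 39.
Iteration 4: 39 < 321 holds -> k = 39 * 2 + 1 = 79.
Iteration 5: 79 < 321 holds -> k = 79 * 2 + 1 = 159.
Iteration 6: 159 < 321 holds -> k = 159 * 2 + 1 = 319.
Iteration 7: 319 < 321 holds -> k = 319 * 2 + 1 = 639.
Iteration 8: 639 < 321 fails; recursion stops.
k values: 4, 9, 19, 39, 79, 159, 319, 639; the maximum is 639.

639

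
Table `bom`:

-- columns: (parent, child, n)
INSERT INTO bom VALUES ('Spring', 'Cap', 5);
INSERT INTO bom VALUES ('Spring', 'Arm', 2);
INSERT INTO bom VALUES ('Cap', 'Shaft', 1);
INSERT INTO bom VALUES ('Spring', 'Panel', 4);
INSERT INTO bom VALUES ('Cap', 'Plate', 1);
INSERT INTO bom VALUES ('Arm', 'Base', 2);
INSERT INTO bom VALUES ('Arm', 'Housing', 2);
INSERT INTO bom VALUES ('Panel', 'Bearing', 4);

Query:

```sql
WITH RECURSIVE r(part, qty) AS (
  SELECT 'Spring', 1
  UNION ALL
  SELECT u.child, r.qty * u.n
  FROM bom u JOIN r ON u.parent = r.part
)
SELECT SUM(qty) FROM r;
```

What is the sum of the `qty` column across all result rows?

46

Base: (Spring, qty=1).
Iteration 1: components of {Spring} -> Arm = 1*2 = 2, Cap = 1*5 = 5, Panel = 1*4 = 4.
Iteration 2: components of {Arm,Cap,Panel} -> Base = 2*2 = 4, Bearing = 4*4 = 16, Housing = 2*2 = 4, Plate = 5*1 = 5, Shaft = 5*1 = 5.
Iteration 3: no further components; recursion stops.
SUM(qty) = 1 + 5 + 2 + 4 + 5 + 5 + 4 + 4 + 16 = 46.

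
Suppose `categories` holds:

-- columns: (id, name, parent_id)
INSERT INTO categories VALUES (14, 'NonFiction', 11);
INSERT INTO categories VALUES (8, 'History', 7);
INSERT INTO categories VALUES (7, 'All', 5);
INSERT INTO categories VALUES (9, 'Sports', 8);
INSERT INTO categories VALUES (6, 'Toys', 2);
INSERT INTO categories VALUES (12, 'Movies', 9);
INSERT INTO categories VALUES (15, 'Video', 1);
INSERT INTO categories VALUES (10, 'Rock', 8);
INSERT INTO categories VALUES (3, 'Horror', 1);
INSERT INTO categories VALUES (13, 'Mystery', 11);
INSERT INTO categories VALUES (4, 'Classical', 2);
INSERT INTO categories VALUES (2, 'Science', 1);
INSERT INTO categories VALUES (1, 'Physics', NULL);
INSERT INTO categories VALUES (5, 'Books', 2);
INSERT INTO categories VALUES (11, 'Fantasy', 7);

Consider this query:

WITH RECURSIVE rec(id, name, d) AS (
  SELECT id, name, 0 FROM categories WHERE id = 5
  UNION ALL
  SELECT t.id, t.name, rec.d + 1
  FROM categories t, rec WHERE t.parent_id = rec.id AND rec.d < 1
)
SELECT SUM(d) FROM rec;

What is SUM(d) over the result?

Base: id=5 (Books) at d 0.
Iteration 1: rows with parent_id in {5} -> All (id 7, d 1).
Iteration 2: d < 1 fails for all current rows; recursion stops.
SUM(d) = 0 + 1 = 1.

1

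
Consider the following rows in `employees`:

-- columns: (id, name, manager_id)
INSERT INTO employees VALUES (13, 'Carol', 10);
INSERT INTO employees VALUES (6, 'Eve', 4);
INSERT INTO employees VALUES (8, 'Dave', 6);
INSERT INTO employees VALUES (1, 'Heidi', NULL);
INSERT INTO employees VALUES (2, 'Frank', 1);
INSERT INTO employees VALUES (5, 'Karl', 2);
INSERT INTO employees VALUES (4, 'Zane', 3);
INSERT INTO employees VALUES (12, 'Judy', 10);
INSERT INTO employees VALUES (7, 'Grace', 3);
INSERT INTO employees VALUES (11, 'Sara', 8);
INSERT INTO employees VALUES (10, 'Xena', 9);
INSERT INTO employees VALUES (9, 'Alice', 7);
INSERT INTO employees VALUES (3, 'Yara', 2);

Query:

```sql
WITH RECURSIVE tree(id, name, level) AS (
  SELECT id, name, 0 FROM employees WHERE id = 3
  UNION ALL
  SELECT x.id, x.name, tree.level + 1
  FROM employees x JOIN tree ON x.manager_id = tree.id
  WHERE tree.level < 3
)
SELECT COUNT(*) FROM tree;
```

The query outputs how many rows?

7

Base: id=3 (Yara) at level 0.
Iteration 1: rows with manager_id in {3} -> Zane (id 4, level 1), Grace (id 7, level 1).
Iteration 2: rows with manager_id in {4,7} -> Eve (id 6, level 2), Alice (id 9, level 2).
Iteration 3: rows with manager_id in {6,9} -> Dave (id 8, level 3), Xena (id 10, level 3).
Iteration 4: level < 3 fails for all current rows; recursion stops.
Total rows emitted: 7.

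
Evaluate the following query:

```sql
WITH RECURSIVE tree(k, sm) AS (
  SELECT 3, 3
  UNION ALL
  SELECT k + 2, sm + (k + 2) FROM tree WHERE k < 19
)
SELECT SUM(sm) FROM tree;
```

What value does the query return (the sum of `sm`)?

Base: k=3, sm=3.
Iteration 1: 3 < 19 holds -> k = 3 + 2 = 5, sm = 3 + 5 = 8.
Iteration 2: 5 < 19 holds -> k = 5 + 2 = 7, sm = 8 + 7 = 15.
Iteration 3: 7 < 19 holds -> k = 7 + 2 = 9, sm = 15 + 9 = 24.
Iteration 4: 9 < 19 holds -> k = 9 + 2 = 11, sm = 24 + 11 = 35.
Iteration 5: 11 < 19 holds -> k = 11 + 2 = 13, sm = 35 + 13 = 48.
Iteration 6: 13 < 19 holds -> k = 13 + 2 = 15, sm = 48 + 15 = 63.
Iteration 7: 15 < 19 holds -> k = 15 + 2 = 17, sm = 63 + 17 = 80.
Iteration 8: 17 < 19 holds -> k = 17 + 2 = 19, sm = 80 + 19 = 99.
Iteration 9: 19 < 19 fails; recursion stops.
SUM(sm) = 3 + 8 + 15 + 24 + 35 + 48 + 63 + 80 + 99 = 375.

375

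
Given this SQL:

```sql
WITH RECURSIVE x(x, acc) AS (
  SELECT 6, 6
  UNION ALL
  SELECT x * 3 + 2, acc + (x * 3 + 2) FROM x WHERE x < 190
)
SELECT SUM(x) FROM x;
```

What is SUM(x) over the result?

Base: x=6, acc=6.
Iteration 1: 6 < 190 holds -> x = 6 * 3 + 2 = 20, acc = 6 + 20 = 26.
Iteration 2: 20 < 190 holds -> x = 20 * 3 + 2 = 62, acc = 26 + 62 = 88.
Iteration 3: 62 < 190 holds -> x = 62 * 3 + 2 = 188, acc = 88 + 188 = 276.
Iteration 4: 188 < 190 holds -> x = 188 * 3 + 2 = 566, acc = 276 + 566 = 842.
Iteration 5: 566 < 190 fails; recursion stops.
SUM(x) = 6 + 20 + 62 + 188 + 566 = 842.

842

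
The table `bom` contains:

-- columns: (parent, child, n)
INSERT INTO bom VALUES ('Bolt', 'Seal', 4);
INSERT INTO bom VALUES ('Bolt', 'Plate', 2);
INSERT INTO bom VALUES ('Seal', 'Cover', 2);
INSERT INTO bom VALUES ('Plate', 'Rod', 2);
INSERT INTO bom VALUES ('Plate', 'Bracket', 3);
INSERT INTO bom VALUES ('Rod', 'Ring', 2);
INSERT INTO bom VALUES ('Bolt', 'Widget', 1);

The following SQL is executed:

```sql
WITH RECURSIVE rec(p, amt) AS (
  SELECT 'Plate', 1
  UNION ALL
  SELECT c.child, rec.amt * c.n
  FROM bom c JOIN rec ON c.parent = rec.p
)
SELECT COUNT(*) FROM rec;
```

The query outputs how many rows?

Base: (Plate, amt=1).
Iteration 1: components of {Plate} -> Bracket = 1*3 = 3, Rod = 1*2 = 2.
Iteration 2: components of {Bracket,Rod} -> Ring = 2*2 = 4.
Iteration 3: no further components; recursion stops.
Total rows emitted: 4.

4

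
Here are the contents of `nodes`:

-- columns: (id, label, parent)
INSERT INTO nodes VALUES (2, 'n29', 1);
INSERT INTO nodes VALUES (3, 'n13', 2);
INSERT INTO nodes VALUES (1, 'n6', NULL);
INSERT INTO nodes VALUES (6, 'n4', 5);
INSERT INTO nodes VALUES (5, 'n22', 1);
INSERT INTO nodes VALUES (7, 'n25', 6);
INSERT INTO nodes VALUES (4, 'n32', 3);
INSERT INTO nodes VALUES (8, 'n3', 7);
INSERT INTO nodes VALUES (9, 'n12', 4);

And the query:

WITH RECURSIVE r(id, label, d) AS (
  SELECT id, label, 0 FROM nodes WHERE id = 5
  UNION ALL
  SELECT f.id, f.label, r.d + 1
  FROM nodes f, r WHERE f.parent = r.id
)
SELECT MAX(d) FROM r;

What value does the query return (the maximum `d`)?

Base: id=5 (n22) at d 0.
Iteration 1: rows with parent in {5} -> n4 (id 6, d 1).
Iteration 2: rows with parent in {6} -> n25 (id 7, d 2).
Iteration 3: rows with parent in {7} -> n3 (id 8, d 3).
Iteration 4: no rows with parent in {8}; recursion stops.
d values: 0, 1, 2, 3; the maximum is 3.

3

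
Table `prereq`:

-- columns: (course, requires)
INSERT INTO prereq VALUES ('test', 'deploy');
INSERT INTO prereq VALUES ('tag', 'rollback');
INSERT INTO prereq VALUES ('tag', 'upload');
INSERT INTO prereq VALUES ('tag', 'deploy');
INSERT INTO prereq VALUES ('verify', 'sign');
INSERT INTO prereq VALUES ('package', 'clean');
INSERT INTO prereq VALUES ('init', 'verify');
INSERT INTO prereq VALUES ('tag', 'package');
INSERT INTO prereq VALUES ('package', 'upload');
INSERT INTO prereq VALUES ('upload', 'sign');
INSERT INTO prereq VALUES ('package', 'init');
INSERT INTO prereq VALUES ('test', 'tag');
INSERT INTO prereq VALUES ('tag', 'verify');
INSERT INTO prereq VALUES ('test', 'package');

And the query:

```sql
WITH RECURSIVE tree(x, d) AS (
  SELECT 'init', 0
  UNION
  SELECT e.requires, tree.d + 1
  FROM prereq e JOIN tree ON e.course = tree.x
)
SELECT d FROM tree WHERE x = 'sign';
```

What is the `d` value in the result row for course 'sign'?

Base: (init, d=0).
Iteration 1: edges from {init} -> (verify, d=1).
Iteration 2: edges from {verify} -> (sign, d=2).
Iteration 3: no outgoing edges from {sign}; recursion stops.

2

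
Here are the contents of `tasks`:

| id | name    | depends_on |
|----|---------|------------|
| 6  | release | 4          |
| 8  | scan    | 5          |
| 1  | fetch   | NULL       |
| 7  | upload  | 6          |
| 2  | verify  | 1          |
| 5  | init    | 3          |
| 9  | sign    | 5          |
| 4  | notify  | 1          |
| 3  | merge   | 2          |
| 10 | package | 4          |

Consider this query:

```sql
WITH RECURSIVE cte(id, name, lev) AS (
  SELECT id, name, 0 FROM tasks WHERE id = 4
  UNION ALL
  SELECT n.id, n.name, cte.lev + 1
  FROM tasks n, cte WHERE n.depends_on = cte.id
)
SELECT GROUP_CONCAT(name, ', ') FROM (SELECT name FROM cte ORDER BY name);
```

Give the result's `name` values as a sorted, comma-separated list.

Base: id=4 (notify) at lev 0.
Iteration 1: rows with depends_on in {4} -> release (id 6, lev 1), package (id 10, lev 1).
Iteration 2: rows with depends_on in {6,10} -> upload (id 7, lev 2).
Iteration 3: no rows with depends_on in {7}; recursion stops.

notify, package, release, upload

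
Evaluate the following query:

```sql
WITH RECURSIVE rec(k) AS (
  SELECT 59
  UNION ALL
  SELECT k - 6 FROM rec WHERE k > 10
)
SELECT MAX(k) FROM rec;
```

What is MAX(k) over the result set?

59

Base: k=59.
Iteration 1: 59 > 10 holds -> k = 59 - 6 = 53.
Iteration 2: 53 > 10 holds -> k = 53 - 6 = 47.
Iteration 3: 47 > 10 holds -> k = 47 - 6 = 41.
Iteration 4: 41 > 10 holds -> k = 41 - 6 = 35.
Iteration 5: 35 > 10 holds -> k = 35 - 6 = 29.
Iteration 6: 29 > 10 holds -> k = 29 - 6 = 23.
Iteration 7: 23 > 10 holds -> k = 23 - 6 = 17.
Iteration 8: 17 > 10 holds -> k = 17 - 6 = 11.
Iteration 9: 11 > 10 holds -> k = 11 - 6 = 5.
Iteration 10: 5 > 10 fails; recursion stops.
k values: 59, 53, 47, 41, 35, 29, 23, 17, 11, 5; the maximum is 59.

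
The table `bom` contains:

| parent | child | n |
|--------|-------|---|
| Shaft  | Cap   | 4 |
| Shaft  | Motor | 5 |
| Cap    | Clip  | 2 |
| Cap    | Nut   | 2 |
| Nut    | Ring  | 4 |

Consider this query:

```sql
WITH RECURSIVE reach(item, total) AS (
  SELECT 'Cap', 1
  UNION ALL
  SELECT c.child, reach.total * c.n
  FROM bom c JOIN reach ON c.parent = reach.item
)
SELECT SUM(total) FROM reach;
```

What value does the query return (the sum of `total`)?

13

Base: (Cap, total=1).
Iteration 1: components of {Cap} -> Clip = 1*2 = 2, Nut = 1*2 = 2.
Iteration 2: components of {Clip,Nut} -> Ring = 2*4 = 8.
Iteration 3: no further components; recursion stops.
SUM(total) = 1 + 2 + 2 + 8 = 13.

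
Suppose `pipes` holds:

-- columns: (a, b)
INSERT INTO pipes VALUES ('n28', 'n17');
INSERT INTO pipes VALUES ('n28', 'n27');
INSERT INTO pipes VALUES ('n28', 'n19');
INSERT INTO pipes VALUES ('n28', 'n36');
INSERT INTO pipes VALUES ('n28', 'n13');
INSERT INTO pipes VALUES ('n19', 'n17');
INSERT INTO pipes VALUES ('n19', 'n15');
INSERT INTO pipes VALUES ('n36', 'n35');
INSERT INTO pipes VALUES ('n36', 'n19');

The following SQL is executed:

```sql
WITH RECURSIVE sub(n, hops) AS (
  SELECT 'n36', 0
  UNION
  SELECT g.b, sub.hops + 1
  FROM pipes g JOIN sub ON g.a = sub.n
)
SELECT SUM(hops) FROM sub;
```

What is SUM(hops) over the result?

Base: (n36, hops=0).
Iteration 1: edges from {n36} -> (n19, hops=1), (n35, hops=1).
Iteration 2: edges from {n19,n35} -> (n15, hops=2), (n17, hops=2).
Iteration 3: no outgoing edges from {n15,n17}; recursion stops.
SUM(hops) = 0 + 1 + 1 + 2 + 2 = 6.

6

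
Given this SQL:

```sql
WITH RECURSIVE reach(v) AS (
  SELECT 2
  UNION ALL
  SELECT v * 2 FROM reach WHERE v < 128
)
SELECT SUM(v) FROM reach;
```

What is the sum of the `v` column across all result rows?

Base: v=2.
Iteration 1: 2 < 128 holds -> v = 2 * 2 = 4.
Iteration 2: 4 < 128 holds -> v = 4 * 2 = 8.
Iteration 3: 8 < 128 holds -> v = 8 * 2 = 16.
Iteration 4: 16 < 128 holds -> v = 16 * 2 = 32.
Iteration 5: 32 < 128 holds -> v = 32 * 2 = 64.
Iteration 6: 64 < 128 holds -> v = 64 * 2 = 128.
Iteration 7: 128 < 128 fails; recursion stops.
SUM(v) = 2 + 4 + 8 + 16 + 32 + 64 + 128 = 254.

254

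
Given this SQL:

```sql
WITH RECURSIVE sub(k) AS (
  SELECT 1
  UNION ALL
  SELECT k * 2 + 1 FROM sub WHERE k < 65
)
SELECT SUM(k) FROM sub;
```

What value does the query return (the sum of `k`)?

Base: k=1.
Iteration 1: 1 < 65 holds -> k = 1 * 2 + 1 = 3.
Iteration 2: 3 < 65 holds -> k = 3 * 2 + 1 = 7.
Iteration 3: 7 < 65 holds -> k = 7 * 2 + 1 = 15.
Iteration 4: 15 < 65 holds -> k = 15 * 2 + 1 = 31.
Iteration 5: 31 < 65 holds -> k = 31 * 2 + 1 = 63.
Iteration 6: 63 < 65 holds -> k = 63 * 2 + 1 = 127.
Iteration 7: 127 < 65 fails; recursion stops.
SUM(k) = 1 + 3 + 7 + 15 + 31 + 63 + 127 = 247.

247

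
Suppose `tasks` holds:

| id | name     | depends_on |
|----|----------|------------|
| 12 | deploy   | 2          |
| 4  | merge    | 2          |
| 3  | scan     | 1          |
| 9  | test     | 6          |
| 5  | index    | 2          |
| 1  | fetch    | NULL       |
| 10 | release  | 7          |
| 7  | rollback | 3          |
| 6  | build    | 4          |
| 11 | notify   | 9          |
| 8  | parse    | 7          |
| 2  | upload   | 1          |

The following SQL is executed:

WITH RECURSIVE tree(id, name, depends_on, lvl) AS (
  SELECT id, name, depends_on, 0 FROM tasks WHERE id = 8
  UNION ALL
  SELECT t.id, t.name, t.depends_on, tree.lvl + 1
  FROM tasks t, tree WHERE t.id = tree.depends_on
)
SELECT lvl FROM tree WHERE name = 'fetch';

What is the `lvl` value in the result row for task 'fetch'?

Base: id=8 (parse), depends_on=7, lvl 0.
Iteration 1: join on id=7 -> rollback (id 7, depends_on=3, lvl 1).
Iteration 2: join on id=3 -> scan (id 3, depends_on=1, lvl 2).
Iteration 3: join on id=1 -> fetch (id 1, depends_on=NULL, lvl 3).
Iteration 4: depends_on is NULL; no match; recursion stops.

3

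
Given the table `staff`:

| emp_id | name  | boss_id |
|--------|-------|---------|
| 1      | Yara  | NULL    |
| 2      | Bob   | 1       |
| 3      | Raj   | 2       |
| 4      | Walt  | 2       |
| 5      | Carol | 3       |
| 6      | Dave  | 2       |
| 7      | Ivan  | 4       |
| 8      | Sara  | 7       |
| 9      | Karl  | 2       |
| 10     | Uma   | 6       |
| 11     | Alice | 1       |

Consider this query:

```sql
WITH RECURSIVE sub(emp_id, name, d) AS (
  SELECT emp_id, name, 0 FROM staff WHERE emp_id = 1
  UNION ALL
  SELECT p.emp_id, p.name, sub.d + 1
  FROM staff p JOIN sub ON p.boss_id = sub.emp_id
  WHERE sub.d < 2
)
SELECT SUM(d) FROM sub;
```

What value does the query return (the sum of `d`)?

Base: emp_id=1 (Yara) at d 0.
Iteration 1: rows with boss_id in {1} -> Bob (id 2, d 1), Alice (id 11, d 1).
Iteration 2: rows with boss_id in {2,11} -> Raj (id 3, d 2), Walt (id 4, d 2), Dave (id 6, d 2), Karl (id 9, d 2).
Iteration 3: d < 2 fails for all current rows; recursion stops.
SUM(d) = 0 + 1 + 1 + 2 + 2 + 2 + 2 = 10.

10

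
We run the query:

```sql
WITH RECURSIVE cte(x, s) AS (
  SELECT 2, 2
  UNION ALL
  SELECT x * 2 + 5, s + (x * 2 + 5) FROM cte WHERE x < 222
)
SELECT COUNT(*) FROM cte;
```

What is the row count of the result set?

Base: x=2, s=2.
Iteration 1: 2 < 222 holds -> x = 2 * 2 + 5 = 9, s = 2 + 9 = 11.
Iteration 2: 9 < 222 holds -> x = 9 * 2 + 5 = 23, s = 11 + 23 = 34.
Iteration 3: 23 < 222 holds -> x = 23 * 2 + 5 = 51, s = 34 + 51 = 85.
Iteration 4: 51 < 222 holds -> x = 51 * 2 + 5 = 107, s = 85 + 107 = 192.
Iteration 5: 107 < 222 holds -> x = 107 * 2 + 5 = 219, s = 192 + 219 = 411.
Iteration 6: 219 < 222 holds -> x = 219 * 2 + 5 = 443, s = 411 + 443 = 854.
Iteration 7: 443 < 222 fails; recursion stops.
Total rows emitted: 7.

7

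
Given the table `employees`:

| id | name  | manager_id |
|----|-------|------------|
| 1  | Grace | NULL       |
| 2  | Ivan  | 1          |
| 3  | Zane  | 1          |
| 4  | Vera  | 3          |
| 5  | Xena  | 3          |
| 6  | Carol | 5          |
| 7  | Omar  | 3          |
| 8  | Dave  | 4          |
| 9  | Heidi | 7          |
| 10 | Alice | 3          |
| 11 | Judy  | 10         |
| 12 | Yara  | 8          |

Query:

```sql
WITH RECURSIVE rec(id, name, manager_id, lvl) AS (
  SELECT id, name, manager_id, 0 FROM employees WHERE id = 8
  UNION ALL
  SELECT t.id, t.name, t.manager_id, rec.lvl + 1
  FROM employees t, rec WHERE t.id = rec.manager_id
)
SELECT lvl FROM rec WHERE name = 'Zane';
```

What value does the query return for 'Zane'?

Base: id=8 (Dave), manager_id=4, lvl 0.
Iteration 1: join on id=4 -> Vera (id 4, manager_id=3, lvl 1).
Iteration 2: join on id=3 -> Zane (id 3, manager_id=1, lvl 2).
Iteration 3: join on id=1 -> Grace (id 1, manager_id=NULL, lvl 3).
Iteration 4: manager_id is NULL; no match; recursion stops.

2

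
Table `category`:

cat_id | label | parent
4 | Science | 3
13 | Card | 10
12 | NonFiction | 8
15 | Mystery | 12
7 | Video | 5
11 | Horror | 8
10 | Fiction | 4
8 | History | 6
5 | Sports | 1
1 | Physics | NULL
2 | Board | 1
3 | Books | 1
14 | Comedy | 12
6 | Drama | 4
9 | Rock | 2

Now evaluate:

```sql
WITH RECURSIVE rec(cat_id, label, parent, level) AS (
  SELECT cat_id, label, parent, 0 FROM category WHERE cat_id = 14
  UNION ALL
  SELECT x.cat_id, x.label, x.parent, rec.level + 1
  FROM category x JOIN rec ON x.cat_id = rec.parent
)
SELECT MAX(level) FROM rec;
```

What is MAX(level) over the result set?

Base: cat_id=14 (Comedy), parent=12, level 0.
Iteration 1: join on cat_id=12 -> NonFiction (id 12, parent=8, level 1).
Iteration 2: join on cat_id=8 -> History (id 8, parent=6, level 2).
Iteration 3: join on cat_id=6 -> Drama (id 6, parent=4, level 3).
Iteration 4: join on cat_id=4 -> Science (id 4, parent=3, level 4).
Iteration 5: join on cat_id=3 -> Books (id 3, parent=1, level 5).
Iteration 6: join on cat_id=1 -> Physics (id 1, parent=NULL, level 6).
Iteration 7: parent is NULL; no match; recursion stops.
level values: 0, 1, 2, 3, 4, 5, 6; the maximum is 6.

6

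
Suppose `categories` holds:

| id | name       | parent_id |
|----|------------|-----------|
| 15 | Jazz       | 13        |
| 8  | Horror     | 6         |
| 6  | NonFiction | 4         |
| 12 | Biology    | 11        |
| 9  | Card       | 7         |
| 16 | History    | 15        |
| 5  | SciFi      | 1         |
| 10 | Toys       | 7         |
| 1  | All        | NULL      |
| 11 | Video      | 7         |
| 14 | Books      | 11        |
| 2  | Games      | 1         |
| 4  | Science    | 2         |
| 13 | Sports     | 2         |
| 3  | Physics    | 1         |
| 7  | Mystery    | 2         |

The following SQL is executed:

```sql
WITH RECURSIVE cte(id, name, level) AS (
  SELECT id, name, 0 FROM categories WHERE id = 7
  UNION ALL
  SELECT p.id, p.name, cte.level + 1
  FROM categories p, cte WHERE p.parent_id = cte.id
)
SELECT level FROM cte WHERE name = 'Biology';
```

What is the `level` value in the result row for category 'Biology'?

2

Base: id=7 (Mystery) at level 0.
Iteration 1: rows with parent_id in {7} -> Card (id 9, level 1), Toys (id 10, level 1), Video (id 11, level 1).
Iteration 2: rows with parent_id in {9,10,11} -> Biology (id 12, level 2), Books (id 14, level 2).
Iteration 3: no rows with parent_id in {12,14}; recursion stops.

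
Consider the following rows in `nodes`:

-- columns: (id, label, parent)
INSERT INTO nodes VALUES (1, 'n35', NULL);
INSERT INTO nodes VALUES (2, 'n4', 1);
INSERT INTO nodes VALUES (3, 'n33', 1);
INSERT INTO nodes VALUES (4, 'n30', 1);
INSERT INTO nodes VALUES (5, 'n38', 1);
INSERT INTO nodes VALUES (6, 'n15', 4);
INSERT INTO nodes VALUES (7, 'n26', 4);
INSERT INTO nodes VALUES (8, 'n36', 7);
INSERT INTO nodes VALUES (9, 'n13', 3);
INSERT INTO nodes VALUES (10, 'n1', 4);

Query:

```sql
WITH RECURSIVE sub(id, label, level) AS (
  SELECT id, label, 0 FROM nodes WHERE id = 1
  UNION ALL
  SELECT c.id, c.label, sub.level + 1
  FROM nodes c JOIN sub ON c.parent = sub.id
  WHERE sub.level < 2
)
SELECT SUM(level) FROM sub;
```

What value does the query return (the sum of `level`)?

12

Base: id=1 (n35) at level 0.
Iteration 1: rows with parent in {1} -> n4 (id 2, level 1), n33 (id 3, level 1), n30 (id 4, level 1), n38 (id 5, level 1).
Iteration 2: rows with parent in {2,3,4,5} -> n15 (id 6, level 2), n26 (id 7, level 2), n13 (id 9, level 2), n1 (id 10, level 2).
Iteration 3: level < 2 fails for all current rows; recursion stops.
SUM(level) = 0 + 1 + 1 + 1 + 1 + 2 + 2 + 2 + 2 = 12.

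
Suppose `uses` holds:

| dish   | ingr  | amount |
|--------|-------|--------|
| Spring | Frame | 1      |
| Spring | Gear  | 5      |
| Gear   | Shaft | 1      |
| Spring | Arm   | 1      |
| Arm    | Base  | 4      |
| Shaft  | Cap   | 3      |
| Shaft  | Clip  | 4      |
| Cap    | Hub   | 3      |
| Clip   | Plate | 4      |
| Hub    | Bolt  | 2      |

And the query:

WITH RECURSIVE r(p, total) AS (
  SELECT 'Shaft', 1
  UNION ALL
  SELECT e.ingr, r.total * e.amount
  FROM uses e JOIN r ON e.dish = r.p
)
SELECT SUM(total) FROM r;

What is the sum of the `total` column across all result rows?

Base: (Shaft, total=1).
Iteration 1: components of {Shaft} -> Cap = 1*3 = 3, Clip = 1*4 = 4.
Iteration 2: components of {Cap,Clip} -> Hub = 3*3 = 9, Plate = 4*4 = 16.
Iteration 3: components of {Hub,Plate} -> Bolt = 9*2 = 18.
Iteration 4: no further components; recursion stops.
SUM(total) = 1 + 3 + 4 + 9 + 16 + 18 = 51.

51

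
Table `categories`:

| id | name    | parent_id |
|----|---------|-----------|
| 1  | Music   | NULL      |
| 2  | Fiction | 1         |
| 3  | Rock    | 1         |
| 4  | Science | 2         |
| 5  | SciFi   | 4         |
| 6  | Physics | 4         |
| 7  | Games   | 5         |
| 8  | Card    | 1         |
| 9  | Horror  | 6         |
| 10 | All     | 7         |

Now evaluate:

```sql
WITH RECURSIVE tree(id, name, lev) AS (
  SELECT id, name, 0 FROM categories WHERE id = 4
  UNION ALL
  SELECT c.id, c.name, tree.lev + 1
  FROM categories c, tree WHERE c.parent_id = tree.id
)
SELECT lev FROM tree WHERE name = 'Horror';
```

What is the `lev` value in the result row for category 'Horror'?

Base: id=4 (Science) at lev 0.
Iteration 1: rows with parent_id in {4} -> SciFi (id 5, lev 1), Physics (id 6, lev 1).
Iteration 2: rows with parent_id in {5,6} -> Games (id 7, lev 2), Horror (id 9, lev 2).
Iteration 3: rows with parent_id in {7,9} -> All (id 10, lev 3).
Iteration 4: no rows with parent_id in {10}; recursion stops.

2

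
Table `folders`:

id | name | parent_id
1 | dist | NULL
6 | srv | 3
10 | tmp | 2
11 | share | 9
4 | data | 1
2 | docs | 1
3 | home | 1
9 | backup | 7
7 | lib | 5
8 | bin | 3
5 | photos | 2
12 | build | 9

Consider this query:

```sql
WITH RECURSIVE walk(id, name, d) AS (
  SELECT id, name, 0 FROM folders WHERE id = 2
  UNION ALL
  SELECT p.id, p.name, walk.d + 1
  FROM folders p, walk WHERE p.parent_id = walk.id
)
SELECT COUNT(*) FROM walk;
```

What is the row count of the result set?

Base: id=2 (docs) at d 0.
Iteration 1: rows with parent_id in {2} -> photos (id 5, d 1), tmp (id 10, d 1).
Iteration 2: rows with parent_id in {5,10} -> lib (id 7, d 2).
Iteration 3: rows with parent_id in {7} -> backup (id 9, d 3).
Iteration 4: rows with parent_id in {9} -> share (id 11, d 4), build (id 12, d 4).
Iteration 5: no rows with parent_id in {11,12}; recursion stops.
Total rows emitted: 7.

7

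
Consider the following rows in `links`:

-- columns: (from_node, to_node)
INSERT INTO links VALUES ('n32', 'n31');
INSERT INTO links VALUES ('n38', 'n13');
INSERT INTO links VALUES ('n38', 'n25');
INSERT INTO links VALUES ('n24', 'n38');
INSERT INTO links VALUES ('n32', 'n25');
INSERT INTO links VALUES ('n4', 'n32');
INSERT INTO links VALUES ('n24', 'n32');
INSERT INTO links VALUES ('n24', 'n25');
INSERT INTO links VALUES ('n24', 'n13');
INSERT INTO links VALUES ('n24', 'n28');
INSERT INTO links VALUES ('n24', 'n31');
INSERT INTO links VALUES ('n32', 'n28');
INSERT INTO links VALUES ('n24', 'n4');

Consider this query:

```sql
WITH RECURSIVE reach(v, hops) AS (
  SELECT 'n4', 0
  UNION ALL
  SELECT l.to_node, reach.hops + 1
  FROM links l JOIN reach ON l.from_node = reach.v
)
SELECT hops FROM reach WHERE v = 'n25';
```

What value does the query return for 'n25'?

Base: (n4, hops=0).
Iteration 1: edges from {n4} -> (n32, hops=1).
Iteration 2: edges from {n32} -> (n25, hops=2), (n28, hops=2), (n31, hops=2).
Iteration 3: no outgoing edges from {n25,n28,n31}; recursion stops.

2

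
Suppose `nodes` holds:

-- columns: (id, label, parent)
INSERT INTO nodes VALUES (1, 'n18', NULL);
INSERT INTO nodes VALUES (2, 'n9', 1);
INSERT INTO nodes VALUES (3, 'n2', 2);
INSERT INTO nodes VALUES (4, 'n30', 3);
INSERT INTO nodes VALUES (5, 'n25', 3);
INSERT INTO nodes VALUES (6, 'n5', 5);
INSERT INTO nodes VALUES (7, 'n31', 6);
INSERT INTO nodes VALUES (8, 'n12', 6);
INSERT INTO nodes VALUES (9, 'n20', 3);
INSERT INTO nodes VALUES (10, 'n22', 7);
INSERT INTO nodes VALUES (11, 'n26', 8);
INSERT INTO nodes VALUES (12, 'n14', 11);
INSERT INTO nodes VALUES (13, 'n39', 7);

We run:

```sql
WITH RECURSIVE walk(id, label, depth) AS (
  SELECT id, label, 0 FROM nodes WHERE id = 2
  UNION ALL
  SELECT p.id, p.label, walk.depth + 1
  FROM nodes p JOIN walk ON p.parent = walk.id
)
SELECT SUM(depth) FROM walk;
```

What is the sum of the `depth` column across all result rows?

39

Base: id=2 (n9) at depth 0.
Iteration 1: rows with parent in {2} -> n2 (id 3, depth 1).
Iteration 2: rows with parent in {3} -> n30 (id 4, depth 2), n25 (id 5, depth 2), n20 (id 9, depth 2).
Iteration 3: rows with parent in {4,5,9} -> n5 (id 6, depth 3).
Iteration 4: rows with parent in {6} -> n31 (id 7, depth 4), n12 (id 8, depth 4).
Iteration 5: rows with parent in {7,8} -> n22 (id 10, depth 5), n26 (id 11, depth 5), n39 (id 13, depth 5).
Iteration 6: rows with parent in {10,11,13} -> n14 (id 12, depth 6).
Iteration 7: no rows with parent in {12}; recursion stops.
SUM(depth) = 0 + 1 + 2 + 2 + 2 + 3 + 4 + 4 + 5 + 5 + 5 + 6 = 39.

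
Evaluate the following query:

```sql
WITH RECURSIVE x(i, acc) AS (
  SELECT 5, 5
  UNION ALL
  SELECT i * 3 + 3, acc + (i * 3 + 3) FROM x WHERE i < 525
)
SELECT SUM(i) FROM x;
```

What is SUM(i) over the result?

779

Base: i=5, acc=5.
Iteration 1: 5 < 525 holds -> i = 5 * 3 + 3 = 18, acc = 5 + 18 = 23.
Iteration 2: 18 < 525 holds -> i = 18 * 3 + 3 = 57, acc = 23 + 57 = 80.
Iteration 3: 57 < 525 holds -> i = 57 * 3 + 3 = 174, acc = 80 + 174 = 254.
Iteration 4: 174 < 525 holds -> i = 174 * 3 + 3 = 525, acc = 254 + 525 = 779.
Iteration 5: 525 < 525 fails; recursion stops.
SUM(i) = 5 + 18 + 57 + 174 + 525 = 779.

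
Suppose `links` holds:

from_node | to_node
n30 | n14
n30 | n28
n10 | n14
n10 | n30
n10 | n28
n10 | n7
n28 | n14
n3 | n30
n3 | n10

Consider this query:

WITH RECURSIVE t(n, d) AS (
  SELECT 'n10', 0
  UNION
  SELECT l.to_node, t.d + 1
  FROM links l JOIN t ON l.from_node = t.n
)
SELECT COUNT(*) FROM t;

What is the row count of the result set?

Base: (n10, d=0).
Iteration 1: edges from {n10} -> (n14, d=1), (n28, d=1), (n30, d=1), (n7, d=1).
Iteration 2: edges from {n14,n28,n30,n7} -> (n14, d=2), (n28, d=2). [UNION drops 1 duplicate row(s)]
Iteration 3: edges from {n14,n28} -> (n14, d=3).
Iteration 4: no outgoing edges from {n14}; recursion stops.
Total rows emitted: 8.

8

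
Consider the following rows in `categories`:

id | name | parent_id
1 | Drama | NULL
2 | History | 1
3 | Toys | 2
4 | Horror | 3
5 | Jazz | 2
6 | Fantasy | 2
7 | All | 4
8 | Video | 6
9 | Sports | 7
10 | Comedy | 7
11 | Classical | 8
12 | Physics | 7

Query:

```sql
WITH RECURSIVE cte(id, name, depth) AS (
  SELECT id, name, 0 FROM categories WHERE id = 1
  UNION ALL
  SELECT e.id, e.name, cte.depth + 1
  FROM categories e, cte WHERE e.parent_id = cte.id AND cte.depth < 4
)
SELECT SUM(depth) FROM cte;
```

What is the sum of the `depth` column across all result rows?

Base: id=1 (Drama) at depth 0.
Iteration 1: rows with parent_id in {1} -> History (id 2, depth 1).
Iteration 2: rows with parent_id in {2} -> Toys (id 3, depth 2), Jazz (id 5, depth 2), Fantasy (id 6, depth 2).
Iteration 3: rows with parent_id in {3,5,6} -> Horror (id 4, depth 3), Video (id 8, depth 3).
Iteration 4: rows with parent_id in {4,8} -> All (id 7, depth 4), Classical (id 11, depth 4).
Iteration 5: depth < 4 fails for all current rows; recursion stops.
SUM(depth) = 0 + 1 + 2 + 2 + 2 + 3 + 3 + 4 + 4 = 21.

21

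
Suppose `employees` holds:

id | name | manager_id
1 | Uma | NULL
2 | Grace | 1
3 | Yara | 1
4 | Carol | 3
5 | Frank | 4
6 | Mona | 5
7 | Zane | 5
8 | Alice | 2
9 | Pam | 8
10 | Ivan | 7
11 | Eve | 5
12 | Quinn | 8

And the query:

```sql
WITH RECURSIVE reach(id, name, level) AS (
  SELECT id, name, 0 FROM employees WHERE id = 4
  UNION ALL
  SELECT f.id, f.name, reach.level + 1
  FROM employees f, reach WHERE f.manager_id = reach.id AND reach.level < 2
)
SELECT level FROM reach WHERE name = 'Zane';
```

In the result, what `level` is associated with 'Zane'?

Base: id=4 (Carol) at level 0.
Iteration 1: rows with manager_id in {4} -> Frank (id 5, level 1).
Iteration 2: rows with manager_id in {5} -> Mona (id 6, level 2), Zane (id 7, level 2), Eve (id 11, level 2).
Iteration 3: level < 2 fails for all current rows; recursion stops.

2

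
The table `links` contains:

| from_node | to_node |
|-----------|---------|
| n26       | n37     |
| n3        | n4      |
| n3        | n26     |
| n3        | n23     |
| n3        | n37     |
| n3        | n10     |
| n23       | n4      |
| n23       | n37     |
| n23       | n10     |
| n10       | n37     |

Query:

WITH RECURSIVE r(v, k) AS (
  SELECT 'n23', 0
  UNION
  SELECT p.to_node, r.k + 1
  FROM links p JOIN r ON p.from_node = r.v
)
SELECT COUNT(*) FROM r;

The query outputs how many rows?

Base: (n23, k=0).
Iteration 1: edges from {n23} -> (n10, k=1), (n37, k=1), (n4, k=1).
Iteration 2: edges from {n10,n37,n4} -> (n37, k=2).
Iteration 3: no outgoing edges from {n37}; recursion stops.
Total rows emitted: 5.

5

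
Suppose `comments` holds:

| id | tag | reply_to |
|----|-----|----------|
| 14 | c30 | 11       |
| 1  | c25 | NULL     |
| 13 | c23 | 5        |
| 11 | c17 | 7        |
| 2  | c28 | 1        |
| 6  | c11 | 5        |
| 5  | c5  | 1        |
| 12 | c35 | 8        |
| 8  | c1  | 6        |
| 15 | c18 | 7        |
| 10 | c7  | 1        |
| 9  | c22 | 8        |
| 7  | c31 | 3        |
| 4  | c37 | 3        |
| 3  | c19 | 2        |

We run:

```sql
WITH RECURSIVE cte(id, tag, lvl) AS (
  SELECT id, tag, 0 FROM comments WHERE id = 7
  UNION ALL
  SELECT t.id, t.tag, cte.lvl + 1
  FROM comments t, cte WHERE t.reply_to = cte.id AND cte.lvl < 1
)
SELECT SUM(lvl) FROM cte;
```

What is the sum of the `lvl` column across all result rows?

2

Base: id=7 (c31) at lvl 0.
Iteration 1: rows with reply_to in {7} -> c17 (id 11, lvl 1), c18 (id 15, lvl 1).
Iteration 2: lvl < 1 fails for all current rows; recursion stops.
SUM(lvl) = 0 + 1 + 1 = 2.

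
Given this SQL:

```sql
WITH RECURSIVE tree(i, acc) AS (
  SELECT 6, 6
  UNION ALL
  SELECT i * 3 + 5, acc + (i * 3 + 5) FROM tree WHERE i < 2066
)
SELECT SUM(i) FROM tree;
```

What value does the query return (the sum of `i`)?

9273

Base: i=6, acc=6.
Iteration 1: 6 < 2066 holds -> i = 6 * 3 + 5 = 23, acc = 6 + 23 = 29.
Iteration 2: 23 < 2066 holds -> i = 23 * 3 + 5 = 74, acc = 29 + 74 = 103.
Iteration 3: 74 < 2066 holds -> i = 74 * 3 + 5 = 227, acc = 103 + 227 = 330.
Iteration 4: 227 < 2066 holds -> i = 227 * 3 + 5 = 686, acc = 330 + 686 = 1016.
Iteration 5: 686 < 2066 holds -> i = 686 * 3 + 5 = 2063, acc = 1016 + 2063 = 3079.
Iteration 6: 2063 < 2066 holds -> i = 2063 * 3 + 5 = 6194, acc = 3079 + 6194 = 9273.
Iteration 7: 6194 < 2066 fails; recursion stops.
SUM(i) = 6 + 23 + 74 + 227 + 686 + 2063 + 6194 = 9273.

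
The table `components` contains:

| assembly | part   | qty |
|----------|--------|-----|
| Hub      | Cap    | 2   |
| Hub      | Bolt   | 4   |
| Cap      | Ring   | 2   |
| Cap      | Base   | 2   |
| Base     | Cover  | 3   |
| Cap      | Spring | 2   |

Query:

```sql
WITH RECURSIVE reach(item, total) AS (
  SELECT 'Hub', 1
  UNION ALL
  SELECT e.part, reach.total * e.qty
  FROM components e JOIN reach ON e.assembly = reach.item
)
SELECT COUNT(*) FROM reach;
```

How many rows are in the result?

Base: (Hub, total=1).
Iteration 1: components of {Hub} -> Bolt = 1*4 = 4, Cap = 1*2 = 2.
Iteration 2: components of {Bolt,Cap} -> Base = 2*2 = 4, Ring = 2*2 = 4, Spring = 2*2 = 4.
Iteration 3: components of {Base,Ring,Spring} -> Cover = 4*3 = 12.
Iteration 4: no further components; recursion stops.
Total rows emitted: 7.

7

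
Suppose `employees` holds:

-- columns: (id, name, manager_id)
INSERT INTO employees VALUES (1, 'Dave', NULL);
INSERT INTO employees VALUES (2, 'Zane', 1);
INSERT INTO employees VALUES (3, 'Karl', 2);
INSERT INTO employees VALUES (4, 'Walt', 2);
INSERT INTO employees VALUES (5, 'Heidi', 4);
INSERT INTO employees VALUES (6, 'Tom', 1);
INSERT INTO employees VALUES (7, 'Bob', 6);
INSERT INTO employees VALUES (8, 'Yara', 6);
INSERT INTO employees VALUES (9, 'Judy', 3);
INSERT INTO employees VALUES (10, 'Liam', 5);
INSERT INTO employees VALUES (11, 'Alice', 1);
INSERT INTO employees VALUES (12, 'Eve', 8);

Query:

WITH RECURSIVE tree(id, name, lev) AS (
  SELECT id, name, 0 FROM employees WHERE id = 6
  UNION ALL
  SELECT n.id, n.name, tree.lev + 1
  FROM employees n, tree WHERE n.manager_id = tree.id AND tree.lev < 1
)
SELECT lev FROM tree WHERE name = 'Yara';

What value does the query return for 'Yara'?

1

Base: id=6 (Tom) at lev 0.
Iteration 1: rows with manager_id in {6} -> Bob (id 7, lev 1), Yara (id 8, lev 1).
Iteration 2: lev < 1 fails for all current rows; recursion stops.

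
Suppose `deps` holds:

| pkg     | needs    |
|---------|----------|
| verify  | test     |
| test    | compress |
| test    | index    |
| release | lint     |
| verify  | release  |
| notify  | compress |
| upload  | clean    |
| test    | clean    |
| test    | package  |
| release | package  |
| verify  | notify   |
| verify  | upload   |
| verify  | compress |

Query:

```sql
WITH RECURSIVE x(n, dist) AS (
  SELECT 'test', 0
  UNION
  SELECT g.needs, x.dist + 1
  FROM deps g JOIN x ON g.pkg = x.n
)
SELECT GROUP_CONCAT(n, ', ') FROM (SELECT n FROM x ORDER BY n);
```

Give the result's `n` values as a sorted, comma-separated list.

clean, compress, index, package, test

Base: (test, dist=0).
Iteration 1: edges from {test} -> (clean, dist=1), (compress, dist=1), (index, dist=1), (package, dist=1).
Iteration 2: no outgoing edges from {clean,compress,index,package}; recursion stops.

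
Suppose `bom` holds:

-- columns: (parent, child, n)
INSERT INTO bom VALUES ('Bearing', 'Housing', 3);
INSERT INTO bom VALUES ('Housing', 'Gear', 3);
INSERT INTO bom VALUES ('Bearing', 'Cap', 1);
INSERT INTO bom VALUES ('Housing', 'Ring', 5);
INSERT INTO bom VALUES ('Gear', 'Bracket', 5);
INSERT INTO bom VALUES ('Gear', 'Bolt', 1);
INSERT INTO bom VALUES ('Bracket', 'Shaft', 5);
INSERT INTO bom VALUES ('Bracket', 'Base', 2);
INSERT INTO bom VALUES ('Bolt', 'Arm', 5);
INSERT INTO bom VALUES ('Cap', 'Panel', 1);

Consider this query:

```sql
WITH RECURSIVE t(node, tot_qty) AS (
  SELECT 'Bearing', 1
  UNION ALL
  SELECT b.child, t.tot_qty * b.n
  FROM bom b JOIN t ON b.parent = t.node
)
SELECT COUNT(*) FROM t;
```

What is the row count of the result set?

Base: (Bearing, tot_qty=1).
Iteration 1: components of {Bearing} -> Cap = 1*1 = 1, Housing = 1*3 = 3.
Iteration 2: components of {Cap,Housing} -> Gear = 3*3 = 9, Panel = 1*1 = 1, Ring = 3*5 = 15.
Iteration 3: components of {Gear,Panel,Ring} -> Bolt = 9*1 = 9, Bracket = 9*5 = 45.
Iteration 4: components of {Bolt,Bracket} -> Arm = 9*5 = 45, Base = 45*2 = 90, Shaft = 45*5 = 225.
Iteration 5: no further components; recursion stops.
Total rows emitted: 11.

11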